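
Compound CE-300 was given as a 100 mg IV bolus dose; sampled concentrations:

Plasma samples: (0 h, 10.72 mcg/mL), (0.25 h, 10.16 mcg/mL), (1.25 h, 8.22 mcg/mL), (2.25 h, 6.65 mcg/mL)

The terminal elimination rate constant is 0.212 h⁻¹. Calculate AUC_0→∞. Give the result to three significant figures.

AUC = 50.6 mcg/mL·h

Trapezoidal AUC_0→2.25:
  [0→0.25]: (10.72+10.16)/2 × 0.25 = 2.61
  [0.25→1.25]: (10.16+8.22)/2 × 1 = 9.19
  [1.25→2.25]: (8.22+6.65)/2 × 1 = 7.435
  Sum = 19.235 mcg/mL·h
Extrapolated tail: C_last / k_e = 6.65 / 0.212 = 31.368
AUC_0→∞ = 19.235 + 31.368 = 50.603 mcg/mL·h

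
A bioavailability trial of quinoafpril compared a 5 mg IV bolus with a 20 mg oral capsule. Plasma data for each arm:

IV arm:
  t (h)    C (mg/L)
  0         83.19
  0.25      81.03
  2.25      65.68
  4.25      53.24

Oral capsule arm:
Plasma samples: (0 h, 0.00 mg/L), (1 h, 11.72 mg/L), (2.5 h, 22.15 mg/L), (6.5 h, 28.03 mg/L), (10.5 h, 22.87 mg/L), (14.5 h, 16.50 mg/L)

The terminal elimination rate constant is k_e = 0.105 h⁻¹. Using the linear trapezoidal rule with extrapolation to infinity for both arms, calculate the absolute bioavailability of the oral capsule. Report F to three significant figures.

Trapezoidal AUC_0→4.25 (IV):
  [0→0.25]: (83.19+81.03)/2 × 0.25 = 20.5275
  [0.25→2.25]: (81.03+65.68)/2 × 2 = 146.71
  [2.25→4.25]: (65.68+53.24)/2 × 2 = 118.92
  Sum = 286.1575 mg/L·h
IV tail: 53.24/0.105 = 507.048; AUC_iv,0→∞ = 286.1575 + 507.048 = 793.2055 mg/L·h
Trapezoidal AUC_0→14.5 (oral capsule):
  [0→1]: (0.00+11.72)/2 × 1 = 5.86
  [1→2.5]: (11.72+22.15)/2 × 1.5 = 25.4025
  [2.5→6.5]: (22.15+28.03)/2 × 4 = 100.36
  [6.5→10.5]: (28.03+22.87)/2 × 4 = 101.8
  [10.5→14.5]: (22.87+16.50)/2 × 4 = 78.74
  Sum = 312.1625 mg/L·h
oral capsule tail: 16.50/0.105 = 157.143; AUC_ev,0→∞ = 312.1625 + 157.143 = 469.3055 mg/L·h
F = (AUC_ev/D_ev)/(AUC_iv/D_iv) = (469.3055/20)/(793.2055/5) = 23.465275/158.6411 = 0.1479

F = 0.148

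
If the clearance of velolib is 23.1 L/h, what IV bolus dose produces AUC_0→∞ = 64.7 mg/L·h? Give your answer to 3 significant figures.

Dose = 1490 mg

Dose_iv = CL × AUC_0→∞
     = 23.1 × 64.7 = 1494.57 mg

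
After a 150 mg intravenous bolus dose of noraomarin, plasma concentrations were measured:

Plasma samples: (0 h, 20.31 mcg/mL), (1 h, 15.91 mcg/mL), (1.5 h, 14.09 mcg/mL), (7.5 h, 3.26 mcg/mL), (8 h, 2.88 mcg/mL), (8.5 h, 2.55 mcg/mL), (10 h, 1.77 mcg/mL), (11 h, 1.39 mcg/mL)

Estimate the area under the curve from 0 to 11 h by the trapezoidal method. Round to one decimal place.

AUC = 85.4 mcg/mL·h

Trapezoidal AUC_0→11:
  [0→1]: (20.31+15.91)/2 × 1 = 18.11
  [1→1.5]: (15.91+14.09)/2 × 0.5 = 7.5
  [1.5→7.5]: (14.09+3.26)/2 × 6 = 52.05
  [7.5→8]: (3.26+2.88)/2 × 0.5 = 1.535
  [8→8.5]: (2.88+2.55)/2 × 0.5 = 1.3575
  [8.5→10]: (2.55+1.77)/2 × 1.5 = 3.24
  [10→11]: (1.77+1.39)/2 × 1 = 1.58
  Sum = 85.3725 mcg/mL·h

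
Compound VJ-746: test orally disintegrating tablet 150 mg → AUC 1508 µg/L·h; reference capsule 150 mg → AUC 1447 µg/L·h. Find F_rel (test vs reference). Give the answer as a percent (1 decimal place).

F_rel = (AUC_test/D_test) / (AUC_ref/D_ref)
      = (1508/150) / (1447/150)
      = 10.0533 / 9.64667 = 1.0422 = 104.22%

F_rel = 104.2%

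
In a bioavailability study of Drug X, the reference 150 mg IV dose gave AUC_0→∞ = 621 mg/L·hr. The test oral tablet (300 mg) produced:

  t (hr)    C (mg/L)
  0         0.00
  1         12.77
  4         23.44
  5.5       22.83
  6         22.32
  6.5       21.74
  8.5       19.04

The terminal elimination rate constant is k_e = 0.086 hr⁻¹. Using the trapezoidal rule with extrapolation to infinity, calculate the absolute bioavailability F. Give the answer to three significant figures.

F = 0.306

Trapezoidal AUC_0→8.5 (oral tablet):
  [0→1]: (0.00+12.77)/2 × 1 = 6.385
  [1→4]: (12.77+23.44)/2 × 3 = 54.315
  [4→5.5]: (23.44+22.83)/2 × 1.5 = 34.7025
  [5.5→6]: (22.83+22.32)/2 × 0.5 = 11.2875
  [6→6.5]: (22.32+21.74)/2 × 0.5 = 11.015
  [6.5→8.5]: (21.74+19.04)/2 × 2 = 40.78
  Sum = 158.485 mg/L·hr
Tail: C_last/k_e = 19.04/0.086 = 221.395
AUC_0→∞ (oral tablet) = 158.485 + 221.395 = 379.88 mg/L·hr
F = (AUC_ev/D_ev)/(AUC_iv/D_iv) = (379.88/300)/(621/150) = 1.26627/4.14 = 0.3059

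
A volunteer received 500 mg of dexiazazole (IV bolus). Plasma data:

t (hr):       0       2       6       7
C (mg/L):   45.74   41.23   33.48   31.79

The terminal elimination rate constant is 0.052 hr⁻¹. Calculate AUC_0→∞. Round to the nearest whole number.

Trapezoidal AUC_0→7:
  [0→2]: (45.74+41.23)/2 × 2 = 86.97
  [2→6]: (41.23+33.48)/2 × 4 = 149.42
  [6→7]: (33.48+31.79)/2 × 1 = 32.635
  Sum = 269.025 mg/L·hr
Extrapolated tail: C_last / k_e = 31.79 / 0.052 = 611.346
AUC_0→∞ = 269.025 + 611.346 = 880.371 mg/L·hr

AUC = 880 mg/L·hr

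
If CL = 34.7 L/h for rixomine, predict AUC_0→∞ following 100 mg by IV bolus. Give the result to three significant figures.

AUC = 2.88 mg/L·h

AUC_0→∞ = Dose_iv / CL
        = 100 / 34.7 = 2.88184 mg/L·h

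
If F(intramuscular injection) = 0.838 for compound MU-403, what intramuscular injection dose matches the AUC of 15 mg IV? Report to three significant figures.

For equal systemic exposure: F × D_ev = D_iv
D_ev = D_iv / F = 15 / 0.838 = 17.8998 mg

D_intramuscular = 17.9 mg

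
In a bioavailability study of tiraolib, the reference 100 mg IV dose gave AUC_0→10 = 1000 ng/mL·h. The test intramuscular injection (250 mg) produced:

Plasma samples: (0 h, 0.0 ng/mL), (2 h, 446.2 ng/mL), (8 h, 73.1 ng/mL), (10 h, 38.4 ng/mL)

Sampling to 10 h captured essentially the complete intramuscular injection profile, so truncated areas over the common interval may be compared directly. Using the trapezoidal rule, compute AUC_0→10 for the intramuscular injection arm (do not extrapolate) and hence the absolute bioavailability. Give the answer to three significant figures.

F = 0.846

Trapezoidal AUC_0→10 (intramuscular injection):
  [0→2]: (0.0+446.2)/2 × 2 = 446.2
  [2→8]: (446.2+73.1)/2 × 6 = 1557.9
  [8→10]: (73.1+38.4)/2 × 2 = 111.5
  Sum = 2115.6 ng/mL·h
F = (AUC_ev/D_ev)/(AUC_iv/D_iv) = (2115.6/250)/(1000/100) = 8.4624/10 = 0.8462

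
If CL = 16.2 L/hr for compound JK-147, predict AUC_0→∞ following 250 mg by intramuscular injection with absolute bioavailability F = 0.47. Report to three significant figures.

AUC = 7.25 mg/L·hr

AUC_0→∞ = F × Dose / CL
        = 0.47 × 250 / 16.2 = 7.25309 mg/L·hr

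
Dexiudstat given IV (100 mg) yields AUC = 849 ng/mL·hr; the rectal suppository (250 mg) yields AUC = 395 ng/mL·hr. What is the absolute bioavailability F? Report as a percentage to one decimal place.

F = 18.6%

F = (AUC_ev / D_ev) / (AUC_iv / D_iv)
  = (395/250) / (849/100)
  = 1.58 / 8.49 = 0.1861
  = 18.61%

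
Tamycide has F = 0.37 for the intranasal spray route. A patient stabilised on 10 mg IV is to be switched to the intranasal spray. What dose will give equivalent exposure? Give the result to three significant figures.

For equal systemic exposure: F × D_ev = D_iv
D_ev = D_iv / F = 10 / 0.37 = 27.027 mg

D_intranasal = 27.0 mg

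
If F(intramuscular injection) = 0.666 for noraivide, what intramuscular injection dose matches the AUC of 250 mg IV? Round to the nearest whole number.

For equal systemic exposure: F × D_ev = D_iv
D_ev = D_iv / F = 250 / 0.666 = 375.375 mg

D_intramuscular = 375 mg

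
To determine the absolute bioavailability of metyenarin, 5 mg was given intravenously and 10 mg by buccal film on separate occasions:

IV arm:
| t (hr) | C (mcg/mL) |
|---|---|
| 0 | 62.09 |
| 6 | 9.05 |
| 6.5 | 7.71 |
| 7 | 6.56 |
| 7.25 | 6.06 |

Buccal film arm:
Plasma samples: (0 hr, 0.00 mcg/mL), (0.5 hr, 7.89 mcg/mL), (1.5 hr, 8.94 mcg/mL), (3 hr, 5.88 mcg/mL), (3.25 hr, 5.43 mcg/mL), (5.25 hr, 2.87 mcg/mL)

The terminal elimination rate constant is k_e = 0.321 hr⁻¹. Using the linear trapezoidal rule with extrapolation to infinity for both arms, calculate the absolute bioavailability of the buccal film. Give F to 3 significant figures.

Trapezoidal AUC_0→7.25 (IV):
  [0→6]: (62.09+9.05)/2 × 6 = 213.42
  [6→6.5]: (9.05+7.71)/2 × 0.5 = 4.19
  [6.5→7]: (7.71+6.56)/2 × 0.5 = 3.5675
  [7→7.25]: (6.56+6.06)/2 × 0.25 = 1.5775
  Sum = 222.755 mcg/mL·hr
IV tail: 6.06/0.321 = 18.879; AUC_iv,0→∞ = 222.755 + 18.879 = 241.634 mcg/mL·hr
Trapezoidal AUC_0→5.25 (buccal film):
  [0→0.5]: (0.00+7.89)/2 × 0.5 = 1.9725
  [0.5→1.5]: (7.89+8.94)/2 × 1 = 8.415
  [1.5→3]: (8.94+5.88)/2 × 1.5 = 11.115
  [3→3.25]: (5.88+5.43)/2 × 0.25 = 1.41375
  [3.25→5.25]: (5.43+2.87)/2 × 2 = 8.3
  Sum = 31.21625 mcg/mL·hr
buccal film tail: 2.87/0.321 = 8.941; AUC_ev,0→∞ = 31.21625 + 8.941 = 40.15725 mcg/mL·hr
F = (AUC_ev/D_ev)/(AUC_iv/D_iv) = (40.15725/10)/(241.634/5) = 4.015725/48.3268 = 0.0831

F = 0.0831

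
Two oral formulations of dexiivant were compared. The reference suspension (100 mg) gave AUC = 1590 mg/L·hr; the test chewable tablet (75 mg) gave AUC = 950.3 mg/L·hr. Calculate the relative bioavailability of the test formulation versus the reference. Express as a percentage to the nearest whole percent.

F_rel = (AUC_test/D_test) / (AUC_ref/D_ref)
      = (950.3/75) / (1590/100)
      = 12.6707 / 15.9 = 0.7969 = 79.69%

F_rel = 80%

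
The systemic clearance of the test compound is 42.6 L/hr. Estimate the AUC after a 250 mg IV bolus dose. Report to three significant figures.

AUC = 5.87 mg/L·hr

AUC_0→∞ = Dose_iv / CL
        = 250 / 42.6 = 5.86854 mg/L·hr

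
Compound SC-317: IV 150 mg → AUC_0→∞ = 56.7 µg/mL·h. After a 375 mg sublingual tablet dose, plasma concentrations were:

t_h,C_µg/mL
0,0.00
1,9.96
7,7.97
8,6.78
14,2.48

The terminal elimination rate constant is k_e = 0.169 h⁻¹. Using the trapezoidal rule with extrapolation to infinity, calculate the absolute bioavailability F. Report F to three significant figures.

F = 0.766

Trapezoidal AUC_0→14 (sublingual tablet):
  [0→1]: (0.00+9.96)/2 × 1 = 4.98
  [1→7]: (9.96+7.97)/2 × 6 = 53.79
  [7→8]: (7.97+6.78)/2 × 1 = 7.375
  [8→14]: (6.78+2.48)/2 × 6 = 27.78
  Sum = 93.925 µg/mL·h
Tail: C_last/k_e = 2.48/0.169 = 14.675
AUC_0→∞ (sublingual tablet) = 93.925 + 14.675 = 108.6 µg/mL·h
F = (AUC_ev/D_ev)/(AUC_iv/D_iv) = (108.6/375)/(56.7/150) = 0.2896/0.378 = 0.7661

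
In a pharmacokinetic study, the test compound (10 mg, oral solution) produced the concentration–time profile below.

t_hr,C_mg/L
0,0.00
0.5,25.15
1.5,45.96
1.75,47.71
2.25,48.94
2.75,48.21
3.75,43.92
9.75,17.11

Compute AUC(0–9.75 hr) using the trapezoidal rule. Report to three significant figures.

Trapezoidal AUC_0→9.75:
  [0→0.5]: (0.00+25.15)/2 × 0.5 = 6.2875
  [0.5→1.5]: (25.15+45.96)/2 × 1 = 35.555
  [1.5→1.75]: (45.96+47.71)/2 × 0.25 = 11.70875
  [1.75→2.25]: (47.71+48.94)/2 × 0.5 = 24.1625
  [2.25→2.75]: (48.94+48.21)/2 × 0.5 = 24.2875
  [2.75→3.75]: (48.21+43.92)/2 × 1 = 46.065
  [3.75→9.75]: (43.92+17.11)/2 × 6 = 183.09
  Sum = 331.15625 mg/L·hr

AUC = 331 mg/L·hr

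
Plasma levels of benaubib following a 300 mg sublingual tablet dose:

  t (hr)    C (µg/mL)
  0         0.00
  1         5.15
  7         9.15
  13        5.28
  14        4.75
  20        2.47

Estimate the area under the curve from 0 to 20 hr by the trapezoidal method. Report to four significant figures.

Trapezoidal AUC_0→20:
  [0→1]: (0.00+5.15)/2 × 1 = 2.575
  [1→7]: (5.15+9.15)/2 × 6 = 42.9
  [7→13]: (9.15+5.28)/2 × 6 = 43.29
  [13→14]: (5.28+4.75)/2 × 1 = 5.015
  [14→20]: (4.75+2.47)/2 × 6 = 21.66
  Sum = 115.44 µg/mL·hr

AUC = 115.4 µg/mL·hr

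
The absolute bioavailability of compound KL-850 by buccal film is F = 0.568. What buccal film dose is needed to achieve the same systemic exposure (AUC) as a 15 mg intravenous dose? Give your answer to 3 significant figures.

For equal systemic exposure: F × D_ev = D_iv
D_ev = D_iv / F = 15 / 0.568 = 26.4085 mg

D_buccal = 26.4 mg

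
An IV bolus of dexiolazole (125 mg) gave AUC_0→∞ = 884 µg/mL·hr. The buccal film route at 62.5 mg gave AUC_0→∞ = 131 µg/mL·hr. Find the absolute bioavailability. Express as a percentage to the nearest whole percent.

F = (AUC_ev / D_ev) / (AUC_iv / D_iv)
  = (131/62.5) / (884/125)
  = 2.096 / 7.072 = 0.2964
  = 29.64%

F = 30%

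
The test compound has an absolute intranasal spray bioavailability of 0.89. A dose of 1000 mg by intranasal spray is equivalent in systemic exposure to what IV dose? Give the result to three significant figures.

D_iv = 890 mg

Systemic exposure from an extravascular dose = F × D_ev, so the equivalent IV dose is F × D_ev.
D_iv = F × D_ev = 0.89 × 1000 = 890 mg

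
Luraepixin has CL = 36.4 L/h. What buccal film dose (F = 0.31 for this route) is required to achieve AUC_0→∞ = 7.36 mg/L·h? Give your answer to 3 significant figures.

Dose = CL × AUC_0→∞ / F
     = 36.4 × 7.36 / 0.31 = 864.206 mg

Dose = 864 mg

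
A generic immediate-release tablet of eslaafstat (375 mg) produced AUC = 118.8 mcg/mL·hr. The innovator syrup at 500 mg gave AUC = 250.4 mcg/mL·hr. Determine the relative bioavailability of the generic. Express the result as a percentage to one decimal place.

F_rel = (AUC_test/D_test) / (AUC_ref/D_ref)
      = (118.8/375) / (250.4/500)
      = 0.3168 / 0.5008 = 0.6326 = 63.26%

F_rel = 63.3%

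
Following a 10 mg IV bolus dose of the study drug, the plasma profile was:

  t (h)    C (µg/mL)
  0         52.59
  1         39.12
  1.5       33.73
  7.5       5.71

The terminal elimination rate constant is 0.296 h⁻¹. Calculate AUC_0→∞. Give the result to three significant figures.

AUC = 202 µg/mL·h

Trapezoidal AUC_0→7.5:
  [0→1]: (52.59+39.12)/2 × 1 = 45.855
  [1→1.5]: (39.12+33.73)/2 × 0.5 = 18.2125
  [1.5→7.5]: (33.73+5.71)/2 × 6 = 118.32
  Sum = 182.3875 µg/mL·h
Extrapolated tail: C_last / k_e = 5.71 / 0.296 = 19.291
AUC_0→∞ = 182.3875 + 19.291 = 201.6785 µg/mL·h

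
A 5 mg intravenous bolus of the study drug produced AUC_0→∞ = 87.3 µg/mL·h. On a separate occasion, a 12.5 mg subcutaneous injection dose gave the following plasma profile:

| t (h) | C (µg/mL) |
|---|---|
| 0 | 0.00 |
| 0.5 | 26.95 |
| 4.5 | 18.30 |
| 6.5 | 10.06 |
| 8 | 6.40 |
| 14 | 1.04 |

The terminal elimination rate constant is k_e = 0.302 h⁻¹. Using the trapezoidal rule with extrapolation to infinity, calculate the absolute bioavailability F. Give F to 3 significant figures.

F = 0.750

Trapezoidal AUC_0→14 (subcutaneous injection):
  [0→0.5]: (0.00+26.95)/2 × 0.5 = 6.7375
  [0.5→4.5]: (26.95+18.30)/2 × 4 = 90.5
  [4.5→6.5]: (18.30+10.06)/2 × 2 = 28.36
  [6.5→8]: (10.06+6.40)/2 × 1.5 = 12.345
  [8→14]: (6.40+1.04)/2 × 6 = 22.32
  Sum = 160.2625 µg/mL·h
Tail: C_last/k_e = 1.04/0.302 = 3.444
AUC_0→∞ (subcutaneous injection) = 160.2625 + 3.444 = 163.7065 µg/mL·h
F = (AUC_ev/D_ev)/(AUC_iv/D_iv) = (163.7065/12.5)/(87.3/5) = 13.09652/17.46 = 0.7501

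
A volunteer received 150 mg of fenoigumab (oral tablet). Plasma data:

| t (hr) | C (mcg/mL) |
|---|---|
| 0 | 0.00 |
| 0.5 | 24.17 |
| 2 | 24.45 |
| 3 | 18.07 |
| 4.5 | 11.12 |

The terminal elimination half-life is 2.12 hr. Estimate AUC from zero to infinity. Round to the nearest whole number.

AUC = 120 mcg/mL·hr

Trapezoidal AUC_0→4.5:
  [0→0.5]: (0.00+24.17)/2 × 0.5 = 6.0425
  [0.5→2]: (24.17+24.45)/2 × 1.5 = 36.465
  [2→3]: (24.45+18.07)/2 × 1 = 21.26
  [3→4.5]: (18.07+11.12)/2 × 1.5 = 21.8925
  Sum = 85.66 mcg/mL·hr
k_e = ln2 / t½ = 0.693147 / 2.12 = 0.3270 hr^-1
Extrapolated tail: C_last / k_e = 11.12 / 0.327 = 34.006
AUC_0→∞ = 85.66 + 34.006 = 119.666 mcg/mL·hr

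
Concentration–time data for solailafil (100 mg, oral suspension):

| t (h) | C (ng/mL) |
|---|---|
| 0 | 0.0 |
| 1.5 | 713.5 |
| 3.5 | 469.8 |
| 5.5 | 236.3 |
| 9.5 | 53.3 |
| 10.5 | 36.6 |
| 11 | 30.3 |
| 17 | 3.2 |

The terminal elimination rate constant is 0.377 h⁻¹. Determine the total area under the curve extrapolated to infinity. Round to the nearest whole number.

Trapezoidal AUC_0→17:
  [0→1.5]: (0.0+713.5)/2 × 1.5 = 535.125
  [1.5→3.5]: (713.5+469.8)/2 × 2 = 1183.3
  [3.5→5.5]: (469.8+236.3)/2 × 2 = 706.1
  [5.5→9.5]: (236.3+53.3)/2 × 4 = 579.2
  [9.5→10.5]: (53.3+36.6)/2 × 1 = 44.95
  [10.5→11]: (36.6+30.3)/2 × 0.5 = 16.725
  [11→17]: (30.3+3.2)/2 × 6 = 100.5
  Sum = 3165.9 ng/mL·h
Extrapolated tail: C_last / k_e = 3.2 / 0.377 = 8.488
AUC_0→∞ = 3165.9 + 8.488 = 3174.388 ng/mL·h

AUC = 3174 ng/mL·h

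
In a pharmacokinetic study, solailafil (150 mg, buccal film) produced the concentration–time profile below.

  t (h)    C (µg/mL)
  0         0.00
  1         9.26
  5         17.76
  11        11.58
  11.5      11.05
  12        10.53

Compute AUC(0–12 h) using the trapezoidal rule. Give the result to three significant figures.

AUC = 158 µg/mL·h

Trapezoidal AUC_0→12:
  [0→1]: (0.00+9.26)/2 × 1 = 4.63
  [1→5]: (9.26+17.76)/2 × 4 = 54.04
  [5→11]: (17.76+11.58)/2 × 6 = 88.02
  [11→11.5]: (11.58+11.05)/2 × 0.5 = 5.6575
  [11.5→12]: (11.05+10.53)/2 × 0.5 = 5.395
  Sum = 157.7425 µg/mL·h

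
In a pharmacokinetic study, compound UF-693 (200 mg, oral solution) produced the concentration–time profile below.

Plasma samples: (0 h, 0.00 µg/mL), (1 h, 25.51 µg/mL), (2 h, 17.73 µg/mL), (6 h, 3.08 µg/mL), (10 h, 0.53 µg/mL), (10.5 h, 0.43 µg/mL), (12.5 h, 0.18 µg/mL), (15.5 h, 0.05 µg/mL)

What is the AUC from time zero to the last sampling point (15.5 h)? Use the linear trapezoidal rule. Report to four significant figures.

Trapezoidal AUC_0→15.5:
  [0→1]: (0.00+25.51)/2 × 1 = 12.755
  [1→2]: (25.51+17.73)/2 × 1 = 21.62
  [2→6]: (17.73+3.08)/2 × 4 = 41.62
  [6→10]: (3.08+0.53)/2 × 4 = 7.22
  [10→10.5]: (0.53+0.43)/2 × 0.5 = 0.24
  [10.5→12.5]: (0.43+0.18)/2 × 2 = 0.61
  [12.5→15.5]: (0.18+0.05)/2 × 3 = 0.345
  Sum = 84.41 µg/mL·h

AUC = 84.41 µg/mL·h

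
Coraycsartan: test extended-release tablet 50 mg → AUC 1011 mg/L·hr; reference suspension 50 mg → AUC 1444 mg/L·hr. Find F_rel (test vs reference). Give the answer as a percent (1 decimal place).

F_rel = (AUC_test/D_test) / (AUC_ref/D_ref)
      = (1011/50) / (1444/50)
      = 20.22 / 28.88 = 0.7001 = 70.01%

F_rel = 70.0%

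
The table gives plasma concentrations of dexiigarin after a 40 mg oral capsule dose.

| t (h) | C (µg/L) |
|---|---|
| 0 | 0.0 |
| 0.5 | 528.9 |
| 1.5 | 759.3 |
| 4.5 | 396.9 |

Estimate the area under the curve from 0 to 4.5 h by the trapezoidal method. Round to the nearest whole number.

Trapezoidal AUC_0→4.5:
  [0→0.5]: (0.0+528.9)/2 × 0.5 = 132.225
  [0.5→1.5]: (528.9+759.3)/2 × 1 = 644.1
  [1.5→4.5]: (759.3+396.9)/2 × 3 = 1734.3
  Sum = 2510.625 µg/L·h

AUC = 2511 µg/L·h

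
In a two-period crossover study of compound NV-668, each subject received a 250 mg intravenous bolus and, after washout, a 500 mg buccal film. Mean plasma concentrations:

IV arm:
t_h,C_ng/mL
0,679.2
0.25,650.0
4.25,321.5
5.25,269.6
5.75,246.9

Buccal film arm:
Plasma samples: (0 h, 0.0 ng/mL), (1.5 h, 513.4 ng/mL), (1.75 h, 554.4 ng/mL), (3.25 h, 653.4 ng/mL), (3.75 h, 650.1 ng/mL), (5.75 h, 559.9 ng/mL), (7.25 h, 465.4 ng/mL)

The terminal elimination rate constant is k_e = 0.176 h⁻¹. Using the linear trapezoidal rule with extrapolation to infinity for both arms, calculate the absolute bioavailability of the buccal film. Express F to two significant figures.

Trapezoidal AUC_0→5.75 (IV):
  [0→0.25]: (679.2+650.0)/2 × 0.25 = 166.15
  [0.25→4.25]: (650.0+321.5)/2 × 4 = 1943.0
  [4.25→5.25]: (321.5+269.6)/2 × 1 = 295.55
  [5.25→5.75]: (269.6+246.9)/2 × 0.5 = 129.125
  Sum = 2533.825 ng/mL·h
IV tail: 246.9/0.176 = 1402.841; AUC_iv,0→∞ = 2533.825 + 1402.841 = 3936.666 ng/mL·h
Trapezoidal AUC_0→7.25 (buccal film):
  [0→1.5]: (0.0+513.4)/2 × 1.5 = 385.05
  [1.5→1.75]: (513.4+554.4)/2 × 0.25 = 133.475
  [1.75→3.25]: (554.4+653.4)/2 × 1.5 = 905.85
  [3.25→3.75]: (653.4+650.1)/2 × 0.5 = 325.875
  [3.75→5.75]: (650.1+559.9)/2 × 2 = 1210.0
  [5.75→7.25]: (559.9+465.4)/2 × 1.5 = 768.975
  Sum = 3729.225 ng/mL·h
buccal film tail: 465.4/0.176 = 2644.318; AUC_ev,0→∞ = 3729.225 + 2644.318 = 6373.543 ng/mL·h
F = (AUC_ev/D_ev)/(AUC_iv/D_iv) = (6373.543/500)/(3936.666/250) = 12.747086/15.746664 = 0.8095

F = 0.81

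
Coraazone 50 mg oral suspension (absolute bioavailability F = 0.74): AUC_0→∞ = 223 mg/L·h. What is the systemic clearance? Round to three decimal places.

CL = 0.166 L/h

CL = F × Dose / AUC_0→∞
   = 0.74 × 50 / 223 = 0.165919 L/h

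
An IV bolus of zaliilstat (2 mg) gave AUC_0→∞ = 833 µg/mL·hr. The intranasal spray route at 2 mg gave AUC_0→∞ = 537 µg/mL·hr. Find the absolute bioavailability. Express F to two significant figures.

F = 0.64

F = (AUC_ev / D_ev) / (AUC_iv / D_iv)
  = (537/2) / (833/2)
  = 268.5 / 416.5 = 0.6447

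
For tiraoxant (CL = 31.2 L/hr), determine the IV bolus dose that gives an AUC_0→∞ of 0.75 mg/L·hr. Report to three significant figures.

Dose_iv = CL × AUC_0→∞
     = 31.2 × 0.75 = 23.4 mg

Dose = 23.4 mg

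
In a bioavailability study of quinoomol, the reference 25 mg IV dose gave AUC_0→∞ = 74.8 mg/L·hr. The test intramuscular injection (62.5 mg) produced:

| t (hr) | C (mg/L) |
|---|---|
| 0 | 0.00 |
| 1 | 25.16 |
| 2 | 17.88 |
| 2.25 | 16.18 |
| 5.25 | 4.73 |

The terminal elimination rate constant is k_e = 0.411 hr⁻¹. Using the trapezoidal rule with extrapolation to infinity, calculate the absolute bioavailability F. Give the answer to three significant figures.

Trapezoidal AUC_0→5.25 (intramuscular injection):
  [0→1]: (0.00+25.16)/2 × 1 = 12.58
  [1→2]: (25.16+17.88)/2 × 1 = 21.52
  [2→2.25]: (17.88+16.18)/2 × 0.25 = 4.2575
  [2.25→5.25]: (16.18+4.73)/2 × 3 = 31.365
  Sum = 69.7225 mg/L·hr
Tail: C_last/k_e = 4.73/0.411 = 11.509
AUC_0→∞ (intramuscular injection) = 69.7225 + 11.509 = 81.2315 mg/L·hr
F = (AUC_ev/D_ev)/(AUC_iv/D_iv) = (81.2315/62.5)/(74.8/25) = 1.299704/2.992 = 0.4344

F = 0.434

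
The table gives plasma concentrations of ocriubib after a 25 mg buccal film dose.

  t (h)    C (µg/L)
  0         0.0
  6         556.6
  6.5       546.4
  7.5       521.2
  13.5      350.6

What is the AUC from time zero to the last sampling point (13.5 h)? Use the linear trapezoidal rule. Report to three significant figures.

Trapezoidal AUC_0→13.5:
  [0→6]: (0.0+556.6)/2 × 6 = 1669.8
  [6→6.5]: (556.6+546.4)/2 × 0.5 = 275.75
  [6.5→7.5]: (546.4+521.2)/2 × 1 = 533.8
  [7.5→13.5]: (521.2+350.6)/2 × 6 = 2615.4
  Sum = 5094.75 µg/L·h

AUC = 5090 µg/L·h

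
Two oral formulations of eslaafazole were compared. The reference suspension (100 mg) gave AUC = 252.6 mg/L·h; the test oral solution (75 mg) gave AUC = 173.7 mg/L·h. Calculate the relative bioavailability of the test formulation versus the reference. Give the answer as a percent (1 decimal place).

F_rel = (AUC_test/D_test) / (AUC_ref/D_ref)
      = (173.7/75) / (252.6/100)
      = 2.316 / 2.526 = 0.9169 = 91.69%

F_rel = 91.7%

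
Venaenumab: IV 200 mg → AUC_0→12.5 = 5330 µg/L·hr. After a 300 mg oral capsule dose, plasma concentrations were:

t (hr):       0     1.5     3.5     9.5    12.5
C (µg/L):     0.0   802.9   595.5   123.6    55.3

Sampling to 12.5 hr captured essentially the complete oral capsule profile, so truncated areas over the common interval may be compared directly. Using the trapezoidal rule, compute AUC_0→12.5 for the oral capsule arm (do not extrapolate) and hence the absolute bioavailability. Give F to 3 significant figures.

Trapezoidal AUC_0→12.5 (oral capsule):
  [0→1.5]: (0.0+802.9)/2 × 1.5 = 602.175
  [1.5→3.5]: (802.9+595.5)/2 × 2 = 1398.4
  [3.5→9.5]: (595.5+123.6)/2 × 6 = 2157.3
  [9.5→12.5]: (123.6+55.3)/2 × 3 = 268.35
  Sum = 4426.225 µg/L·hr
F = (AUC_ev/D_ev)/(AUC_iv/D_iv) = (4426.225/300)/(5330/200) = 14.7541/26.65 = 0.5536

F = 0.554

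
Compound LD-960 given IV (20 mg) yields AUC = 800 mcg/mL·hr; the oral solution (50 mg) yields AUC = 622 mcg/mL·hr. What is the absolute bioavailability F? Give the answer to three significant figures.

F = (AUC_ev / D_ev) / (AUC_iv / D_iv)
  = (622/50) / (800/20)
  = 12.44 / 40 = 0.3110

F = 0.311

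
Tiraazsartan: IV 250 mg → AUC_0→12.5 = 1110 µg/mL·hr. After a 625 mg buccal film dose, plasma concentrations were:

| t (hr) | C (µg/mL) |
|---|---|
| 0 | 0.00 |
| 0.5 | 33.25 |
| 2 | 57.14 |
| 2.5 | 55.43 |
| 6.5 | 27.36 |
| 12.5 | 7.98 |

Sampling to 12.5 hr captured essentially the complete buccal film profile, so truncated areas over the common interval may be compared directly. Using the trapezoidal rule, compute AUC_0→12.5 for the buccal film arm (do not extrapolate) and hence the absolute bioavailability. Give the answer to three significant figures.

F = 0.135

Trapezoidal AUC_0→12.5 (buccal film):
  [0→0.5]: (0.00+33.25)/2 × 0.5 = 8.3125
  [0.5→2]: (33.25+57.14)/2 × 1.5 = 67.7925
  [2→2.5]: (57.14+55.43)/2 × 0.5 = 28.1425
  [2.5→6.5]: (55.43+27.36)/2 × 4 = 165.58
  [6.5→12.5]: (27.36+7.98)/2 × 6 = 106.02
  Sum = 375.8475 µg/mL·hr
F = (AUC_ev/D_ev)/(AUC_iv/D_iv) = (375.8475/625)/(1110/250) = 0.601356/4.44 = 0.1354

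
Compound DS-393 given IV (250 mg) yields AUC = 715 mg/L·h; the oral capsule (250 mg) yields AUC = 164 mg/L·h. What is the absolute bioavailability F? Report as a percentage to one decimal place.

F = (AUC_ev / D_ev) / (AUC_iv / D_iv)
  = (164/250) / (715/250)
  = 0.656 / 2.86 = 0.2294
  = 22.94%

F = 22.9%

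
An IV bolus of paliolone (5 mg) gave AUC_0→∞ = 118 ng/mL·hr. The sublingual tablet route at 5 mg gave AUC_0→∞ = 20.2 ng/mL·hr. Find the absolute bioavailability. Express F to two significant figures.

F = (AUC_ev / D_ev) / (AUC_iv / D_iv)
  = (20.2/5) / (118/5)
  = 4.04 / 23.6 = 0.1712

F = 0.17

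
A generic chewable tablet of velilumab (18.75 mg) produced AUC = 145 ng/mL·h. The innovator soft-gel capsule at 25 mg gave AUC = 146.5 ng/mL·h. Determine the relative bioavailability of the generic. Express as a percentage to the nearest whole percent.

F_rel = (AUC_test/D_test) / (AUC_ref/D_ref)
      = (145/18.75) / (146.5/25)
      = 7.73333 / 5.86 = 1.3197 = 131.97%

F_rel = 132%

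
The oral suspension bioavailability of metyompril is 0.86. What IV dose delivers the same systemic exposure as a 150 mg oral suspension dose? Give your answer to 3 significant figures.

D_iv = 129 mg

Systemic exposure from an extravascular dose = F × D_ev, so the equivalent IV dose is F × D_ev.
D_iv = F × D_ev = 0.86 × 150 = 129 mg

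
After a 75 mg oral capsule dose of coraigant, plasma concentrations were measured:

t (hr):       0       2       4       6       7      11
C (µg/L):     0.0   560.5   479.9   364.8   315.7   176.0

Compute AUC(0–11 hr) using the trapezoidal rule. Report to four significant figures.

AUC = 3769 µg/L·hr

Trapezoidal AUC_0→11:
  [0→2]: (0.0+560.5)/2 × 2 = 560.5
  [2→4]: (560.5+479.9)/2 × 2 = 1040.4
  [4→6]: (479.9+364.8)/2 × 2 = 844.7
  [6→7]: (364.8+315.7)/2 × 1 = 340.25
  [7→11]: (315.7+176.0)/2 × 4 = 983.4
  Sum = 3769.25 µg/L·hr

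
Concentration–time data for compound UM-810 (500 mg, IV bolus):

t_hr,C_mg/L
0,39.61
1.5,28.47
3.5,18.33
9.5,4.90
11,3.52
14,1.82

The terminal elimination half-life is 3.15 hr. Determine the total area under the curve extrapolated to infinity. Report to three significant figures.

AUC = 190 mg/L·hr

Trapezoidal AUC_0→14:
  [0→1.5]: (39.61+28.47)/2 × 1.5 = 51.06
  [1.5→3.5]: (28.47+18.33)/2 × 2 = 46.8
  [3.5→9.5]: (18.33+4.90)/2 × 6 = 69.69
  [9.5→11]: (4.90+3.52)/2 × 1.5 = 6.315
  [11→14]: (3.52+1.82)/2 × 3 = 8.01
  Sum = 181.875 mg/L·hr
k_e = ln2 / t½ = 0.693147 / 3.15 = 0.2200 hr^-1
Extrapolated tail: C_last / k_e = 1.82 / 0.22 = 8.273
AUC_0→∞ = 181.875 + 8.273 = 190.148 mg/L·hr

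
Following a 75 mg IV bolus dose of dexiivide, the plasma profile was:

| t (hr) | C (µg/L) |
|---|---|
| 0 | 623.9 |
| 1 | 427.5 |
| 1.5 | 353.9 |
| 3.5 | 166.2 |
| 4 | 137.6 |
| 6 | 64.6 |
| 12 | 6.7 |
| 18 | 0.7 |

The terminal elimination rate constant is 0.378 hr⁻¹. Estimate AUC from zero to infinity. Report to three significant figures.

AUC = 1760 µg/L·hr

Trapezoidal AUC_0→18:
  [0→1]: (623.9+427.5)/2 × 1 = 525.7
  [1→1.5]: (427.5+353.9)/2 × 0.5 = 195.35
  [1.5→3.5]: (353.9+166.2)/2 × 2 = 520.1
  [3.5→4]: (166.2+137.6)/2 × 0.5 = 75.95
  [4→6]: (137.6+64.6)/2 × 2 = 202.2
  [6→12]: (64.6+6.7)/2 × 6 = 213.9
  [12→18]: (6.7+0.7)/2 × 6 = 22.2
  Sum = 1755.4 µg/L·hr
Extrapolated tail: C_last / k_e = 0.7 / 0.378 = 1.852
AUC_0→∞ = 1755.4 + 1.852 = 1757.252 µg/L·hr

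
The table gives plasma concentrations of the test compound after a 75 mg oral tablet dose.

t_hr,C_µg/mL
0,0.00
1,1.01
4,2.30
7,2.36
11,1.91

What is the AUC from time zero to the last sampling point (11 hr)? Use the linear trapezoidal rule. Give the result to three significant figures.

Trapezoidal AUC_0→11:
  [0→1]: (0.00+1.01)/2 × 1 = 0.505
  [1→4]: (1.01+2.30)/2 × 3 = 4.965
  [4→7]: (2.30+2.36)/2 × 3 = 6.99
  [7→11]: (2.36+1.91)/2 × 4 = 8.54
  Sum = 21.0 µg/mL·hr

AUC = 21.0 µg/mL·hr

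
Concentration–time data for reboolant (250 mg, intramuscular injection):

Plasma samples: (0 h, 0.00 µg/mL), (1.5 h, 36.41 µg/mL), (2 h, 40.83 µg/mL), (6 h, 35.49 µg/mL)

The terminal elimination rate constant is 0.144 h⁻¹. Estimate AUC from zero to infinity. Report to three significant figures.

AUC = 446 µg/mL·h

Trapezoidal AUC_0→6:
  [0→1.5]: (0.00+36.41)/2 × 1.5 = 27.3075
  [1.5→2]: (36.41+40.83)/2 × 0.5 = 19.31
  [2→6]: (40.83+35.49)/2 × 4 = 152.64
  Sum = 199.2575 µg/mL·h
Extrapolated tail: C_last / k_e = 35.49 / 0.144 = 246.458
AUC_0→∞ = 199.2575 + 246.458 = 445.7155 µg/mL·h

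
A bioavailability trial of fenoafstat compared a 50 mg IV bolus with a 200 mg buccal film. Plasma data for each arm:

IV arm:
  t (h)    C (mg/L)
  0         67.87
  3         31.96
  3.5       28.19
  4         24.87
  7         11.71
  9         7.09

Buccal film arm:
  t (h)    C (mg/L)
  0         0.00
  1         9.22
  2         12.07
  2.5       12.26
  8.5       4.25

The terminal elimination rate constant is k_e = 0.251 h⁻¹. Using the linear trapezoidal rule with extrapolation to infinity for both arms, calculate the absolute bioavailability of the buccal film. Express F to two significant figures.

F = 0.078

Trapezoidal AUC_0→9 (IV):
  [0→3]: (67.87+31.96)/2 × 3 = 149.745
  [3→3.5]: (31.96+28.19)/2 × 0.5 = 15.0375
  [3.5→4]: (28.19+24.87)/2 × 0.5 = 13.265
  [4→7]: (24.87+11.71)/2 × 3 = 54.87
  [7→9]: (11.71+7.09)/2 × 2 = 18.8
  Sum = 251.7175 mg/L·h
IV tail: 7.09/0.251 = 28.247; AUC_iv,0→∞ = 251.7175 + 28.247 = 279.9645 mg/L·h
Trapezoidal AUC_0→8.5 (buccal film):
  [0→1]: (0.00+9.22)/2 × 1 = 4.61
  [1→2]: (9.22+12.07)/2 × 1 = 10.645
  [2→2.5]: (12.07+12.26)/2 × 0.5 = 6.0825
  [2.5→8.5]: (12.26+4.25)/2 × 6 = 49.53
  Sum = 70.8675 mg/L·h
buccal film tail: 4.25/0.251 = 16.932; AUC_ev,0→∞ = 70.8675 + 16.932 = 87.7995 mg/L·h
F = (AUC_ev/D_ev)/(AUC_iv/D_iv) = (87.7995/200)/(279.9645/50) = 0.4389975/5.59929 = 0.0784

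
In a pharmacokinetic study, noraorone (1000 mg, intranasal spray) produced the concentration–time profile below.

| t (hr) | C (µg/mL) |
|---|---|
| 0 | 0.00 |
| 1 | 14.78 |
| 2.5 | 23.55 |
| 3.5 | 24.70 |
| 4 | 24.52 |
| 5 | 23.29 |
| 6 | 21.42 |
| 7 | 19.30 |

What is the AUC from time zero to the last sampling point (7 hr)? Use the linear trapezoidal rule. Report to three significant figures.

Trapezoidal AUC_0→7:
  [0→1]: (0.00+14.78)/2 × 1 = 7.39
  [1→2.5]: (14.78+23.55)/2 × 1.5 = 28.7475
  [2.5→3.5]: (23.55+24.70)/2 × 1 = 24.125
  [3.5→4]: (24.70+24.52)/2 × 0.5 = 12.305
  [4→5]: (24.52+23.29)/2 × 1 = 23.905
  [5→6]: (23.29+21.42)/2 × 1 = 22.355
  [6→7]: (21.42+19.30)/2 × 1 = 20.36
  Sum = 139.1875 µg/mL·hr

AUC = 139 µg/mL·hr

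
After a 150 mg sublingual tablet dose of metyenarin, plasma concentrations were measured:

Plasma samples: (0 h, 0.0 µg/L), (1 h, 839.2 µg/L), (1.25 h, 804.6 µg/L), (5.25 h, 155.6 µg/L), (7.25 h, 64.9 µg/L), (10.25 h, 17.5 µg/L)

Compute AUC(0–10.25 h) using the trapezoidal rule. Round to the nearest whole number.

AUC = 2890 µg/L·h

Trapezoidal AUC_0→10.25:
  [0→1]: (0.0+839.2)/2 × 1 = 419.6
  [1→1.25]: (839.2+804.6)/2 × 0.25 = 205.475
  [1.25→5.25]: (804.6+155.6)/2 × 4 = 1920.4
  [5.25→7.25]: (155.6+64.9)/2 × 2 = 220.5
  [7.25→10.25]: (64.9+17.5)/2 × 3 = 123.6
  Sum = 2889.575 µg/L·h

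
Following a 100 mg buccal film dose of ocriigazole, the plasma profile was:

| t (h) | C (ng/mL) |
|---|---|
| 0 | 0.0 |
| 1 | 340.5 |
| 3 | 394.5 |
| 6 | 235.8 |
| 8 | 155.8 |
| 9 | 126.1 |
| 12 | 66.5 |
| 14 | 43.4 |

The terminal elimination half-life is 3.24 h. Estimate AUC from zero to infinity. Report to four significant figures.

Trapezoidal AUC_0→14:
  [0→1]: (0.0+340.5)/2 × 1 = 170.25
  [1→3]: (340.5+394.5)/2 × 2 = 735.0
  [3→6]: (394.5+235.8)/2 × 3 = 945.45
  [6→8]: (235.8+155.8)/2 × 2 = 391.6
  [8→9]: (155.8+126.1)/2 × 1 = 140.95
  [9→12]: (126.1+66.5)/2 × 3 = 288.9
  [12→14]: (66.5+43.4)/2 × 2 = 109.9
  Sum = 2782.05 ng/mL·h
k_e = ln2 / t½ = 0.693147 / 3.24 = 0.2139 h^-1
Extrapolated tail: C_last / k_e = 43.4 / 0.2139 = 202.899
AUC_0→∞ = 2782.05 + 202.899 = 2984.949 ng/mL·h

AUC = 2985 ng/mL·h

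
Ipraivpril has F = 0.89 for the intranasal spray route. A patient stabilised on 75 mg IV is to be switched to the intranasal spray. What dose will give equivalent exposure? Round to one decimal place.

For equal systemic exposure: F × D_ev = D_iv
D_ev = D_iv / F = 75 / 0.89 = 84.2697 mg

D_intranasal = 84.3 mg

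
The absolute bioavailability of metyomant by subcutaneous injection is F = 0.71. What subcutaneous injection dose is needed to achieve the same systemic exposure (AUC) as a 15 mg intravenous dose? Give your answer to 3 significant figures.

For equal systemic exposure: F × D_ev = D_iv
D_ev = D_iv / F = 15 / 0.71 = 21.1268 mg

D_subcutaneous = 21.1 mg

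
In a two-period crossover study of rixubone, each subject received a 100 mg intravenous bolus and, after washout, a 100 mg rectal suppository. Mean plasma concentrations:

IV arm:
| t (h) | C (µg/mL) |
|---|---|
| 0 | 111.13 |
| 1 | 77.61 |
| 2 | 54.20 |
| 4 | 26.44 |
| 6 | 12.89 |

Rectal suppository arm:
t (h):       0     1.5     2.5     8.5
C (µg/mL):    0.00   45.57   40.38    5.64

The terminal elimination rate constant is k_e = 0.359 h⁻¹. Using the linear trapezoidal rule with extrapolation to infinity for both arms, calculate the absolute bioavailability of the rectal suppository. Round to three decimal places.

Trapezoidal AUC_0→6 (IV):
  [0→1]: (111.13+77.61)/2 × 1 = 94.37
  [1→2]: (77.61+54.20)/2 × 1 = 65.905
  [2→4]: (54.20+26.44)/2 × 2 = 80.64
  [4→6]: (26.44+12.89)/2 × 2 = 39.33
  Sum = 280.245 µg/mL·h
IV tail: 12.89/0.359 = 35.905; AUC_iv,0→∞ = 280.245 + 35.905 = 316.15 µg/mL·h
Trapezoidal AUC_0→8.5 (rectal suppository):
  [0→1.5]: (0.00+45.57)/2 × 1.5 = 34.1775
  [1.5→2.5]: (45.57+40.38)/2 × 1 = 42.975
  [2.5→8.5]: (40.38+5.64)/2 × 6 = 138.06
  Sum = 215.2125 µg/mL·h
rectal suppository tail: 5.64/0.359 = 15.710; AUC_ev,0→∞ = 215.2125 + 15.710 = 230.9225 µg/mL·h
F = (AUC_ev/D_ev)/(AUC_iv/D_iv) = (230.9225/100)/(316.15/100) = 2.309225/3.1615 = 0.7304

F = 0.730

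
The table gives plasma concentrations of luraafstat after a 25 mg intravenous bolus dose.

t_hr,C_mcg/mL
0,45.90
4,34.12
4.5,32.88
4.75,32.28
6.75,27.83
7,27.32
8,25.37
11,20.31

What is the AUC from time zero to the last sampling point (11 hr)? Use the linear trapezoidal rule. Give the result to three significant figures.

AUC = 347 mcg/mL·hr

Trapezoidal AUC_0→11:
  [0→4]: (45.90+34.12)/2 × 4 = 160.04
  [4→4.5]: (34.12+32.88)/2 × 0.5 = 16.75
  [4.5→4.75]: (32.88+32.28)/2 × 0.25 = 8.145
  [4.75→6.75]: (32.28+27.83)/2 × 2 = 60.11
  [6.75→7]: (27.83+27.32)/2 × 0.25 = 6.89375
  [7→8]: (27.32+25.37)/2 × 1 = 26.345
  [8→11]: (25.37+20.31)/2 × 3 = 68.52
  Sum = 346.80375 mcg/mL·hr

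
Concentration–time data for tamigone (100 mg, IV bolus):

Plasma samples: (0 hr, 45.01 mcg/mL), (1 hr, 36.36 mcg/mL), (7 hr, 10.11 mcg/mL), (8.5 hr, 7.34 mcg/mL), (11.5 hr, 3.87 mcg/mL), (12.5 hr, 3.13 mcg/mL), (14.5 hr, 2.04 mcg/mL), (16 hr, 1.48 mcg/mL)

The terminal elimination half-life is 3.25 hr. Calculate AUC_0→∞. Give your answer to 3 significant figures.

AUC = 228 mcg/mL·hr

Trapezoidal AUC_0→16:
  [0→1]: (45.01+36.36)/2 × 1 = 40.685
  [1→7]: (36.36+10.11)/2 × 6 = 139.41
  [7→8.5]: (10.11+7.34)/2 × 1.5 = 13.0875
  [8.5→11.5]: (7.34+3.87)/2 × 3 = 16.815
  [11.5→12.5]: (3.87+3.13)/2 × 1 = 3.5
  [12.5→14.5]: (3.13+2.04)/2 × 2 = 5.17
  [14.5→16]: (2.04+1.48)/2 × 1.5 = 2.64
  Sum = 221.3075 mcg/mL·hr
k_e = ln2 / t½ = 0.693147 / 3.25 = 0.2133 hr^-1
Extrapolated tail: C_last / k_e = 1.48 / 0.2133 = 6.939
AUC_0→∞ = 221.3075 + 6.939 = 228.2465 mcg/mL·hr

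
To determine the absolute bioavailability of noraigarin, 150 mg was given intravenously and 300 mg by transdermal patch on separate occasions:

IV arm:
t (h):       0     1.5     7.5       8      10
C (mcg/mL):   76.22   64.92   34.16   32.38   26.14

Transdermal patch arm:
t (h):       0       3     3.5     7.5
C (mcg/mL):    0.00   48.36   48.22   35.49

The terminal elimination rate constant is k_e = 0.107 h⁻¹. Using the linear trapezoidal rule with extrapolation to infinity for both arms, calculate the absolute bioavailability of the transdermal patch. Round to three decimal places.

Trapezoidal AUC_0→10 (IV):
  [0→1.5]: (76.22+64.92)/2 × 1.5 = 105.855
  [1.5→7.5]: (64.92+34.16)/2 × 6 = 297.24
  [7.5→8]: (34.16+32.38)/2 × 0.5 = 16.635
  [8→10]: (32.38+26.14)/2 × 2 = 58.52
  Sum = 478.25 mcg/mL·h
IV tail: 26.14/0.107 = 244.299; AUC_iv,0→∞ = 478.25 + 244.299 = 722.549 mcg/mL·h
Trapezoidal AUC_0→7.5 (transdermal patch):
  [0→3]: (0.00+48.36)/2 × 3 = 72.54
  [3→3.5]: (48.36+48.22)/2 × 0.5 = 24.145
  [3.5→7.5]: (48.22+35.49)/2 × 4 = 167.42
  Sum = 264.105 mcg/mL·h
transdermal patch tail: 35.49/0.107 = 331.682; AUC_ev,0→∞ = 264.105 + 331.682 = 595.787 mcg/mL·h
F = (AUC_ev/D_ev)/(AUC_iv/D_iv) = (595.787/300)/(722.549/150) = 1.98596/4.81699 = 0.4123

F = 0.412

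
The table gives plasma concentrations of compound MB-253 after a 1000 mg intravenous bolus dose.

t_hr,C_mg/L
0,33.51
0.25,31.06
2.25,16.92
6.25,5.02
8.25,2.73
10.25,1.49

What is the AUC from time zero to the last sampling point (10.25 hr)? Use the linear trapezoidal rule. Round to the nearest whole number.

AUC = 112 mg/L·hr

Trapezoidal AUC_0→10.25:
  [0→0.25]: (33.51+31.06)/2 × 0.25 = 8.07125
  [0.25→2.25]: (31.06+16.92)/2 × 2 = 47.98
  [2.25→6.25]: (16.92+5.02)/2 × 4 = 43.88
  [6.25→8.25]: (5.02+2.73)/2 × 2 = 7.75
  [8.25→10.25]: (2.73+1.49)/2 × 2 = 4.22
  Sum = 111.90125 mg/L·hr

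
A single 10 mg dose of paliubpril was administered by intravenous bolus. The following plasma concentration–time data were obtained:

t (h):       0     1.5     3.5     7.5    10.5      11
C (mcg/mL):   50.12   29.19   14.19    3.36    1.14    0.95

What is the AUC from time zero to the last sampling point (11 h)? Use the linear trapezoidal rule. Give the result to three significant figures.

AUC = 145 mcg/mL·h

Trapezoidal AUC_0→11:
  [0→1.5]: (50.12+29.19)/2 × 1.5 = 59.4825
  [1.5→3.5]: (29.19+14.19)/2 × 2 = 43.38
  [3.5→7.5]: (14.19+3.36)/2 × 4 = 35.1
  [7.5→10.5]: (3.36+1.14)/2 × 3 = 6.75
  [10.5→11]: (1.14+0.95)/2 × 0.5 = 0.5225
  Sum = 145.235 mcg/mL·h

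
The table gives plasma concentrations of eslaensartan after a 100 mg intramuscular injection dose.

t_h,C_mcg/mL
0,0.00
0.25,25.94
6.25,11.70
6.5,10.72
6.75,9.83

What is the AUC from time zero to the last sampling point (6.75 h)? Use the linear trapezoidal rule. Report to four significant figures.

AUC = 121.5 mcg/mL·h

Trapezoidal AUC_0→6.75:
  [0→0.25]: (0.00+25.94)/2 × 0.25 = 3.2425
  [0.25→6.25]: (25.94+11.70)/2 × 6 = 112.92
  [6.25→6.5]: (11.70+10.72)/2 × 0.25 = 2.8025
  [6.5→6.75]: (10.72+9.83)/2 × 0.25 = 2.56875
  Sum = 121.53375 mcg/mL·h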